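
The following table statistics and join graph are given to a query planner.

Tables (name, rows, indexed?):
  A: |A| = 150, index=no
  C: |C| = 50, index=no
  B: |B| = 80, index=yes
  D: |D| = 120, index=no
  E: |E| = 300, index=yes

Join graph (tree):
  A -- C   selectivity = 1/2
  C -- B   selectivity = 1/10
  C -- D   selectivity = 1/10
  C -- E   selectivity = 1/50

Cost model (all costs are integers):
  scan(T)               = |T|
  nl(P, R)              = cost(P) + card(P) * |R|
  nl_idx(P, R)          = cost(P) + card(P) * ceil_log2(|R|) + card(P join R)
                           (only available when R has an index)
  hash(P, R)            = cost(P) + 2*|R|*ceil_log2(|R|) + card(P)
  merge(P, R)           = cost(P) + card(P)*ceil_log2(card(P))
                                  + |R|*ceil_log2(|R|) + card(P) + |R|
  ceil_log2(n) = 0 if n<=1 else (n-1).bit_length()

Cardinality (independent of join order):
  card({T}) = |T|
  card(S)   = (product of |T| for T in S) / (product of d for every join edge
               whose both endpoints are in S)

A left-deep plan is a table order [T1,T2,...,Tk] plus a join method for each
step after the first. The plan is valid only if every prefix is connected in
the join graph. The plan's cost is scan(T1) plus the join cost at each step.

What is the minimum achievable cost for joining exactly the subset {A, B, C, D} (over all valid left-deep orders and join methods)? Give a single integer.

Selinger DP over subsets of {A,B,C,D}:
  {A}: scan cost=150, card=150
  {C}: scan cost=50, card=50
  {B}: scan cost=80, card=80
  {D}: scan cost=120, card=120
  {AC}: card=3750; try (C,hash)→900, (A,merge)→1750, (C,merge)→1850, (A,hash)→2500, (A,nl)→7550, (C,nl)→7650; best=900 via (C,hash)
  {BC}: card=400; try (C,hash)→760, (B,nl_idx)→800, (B,merge)→1040, (C,merge)→1070, (B,hash)→1220, (B,nl)→4050 …(+1); best=760 via (C,hash)
  {CD}: card=600; try (C,hash)→840, (D,merge)→1360, (C,merge)→1430, (D,hash)→1780, (D,nl)→6050, (C,nl)→6120; best=840 via (C,hash)
  {ABC}: card=30000; try (A,hash)→3560, (B,hash)→5770, (A,merge)→6110, (B,merge)→50290, (B,nl_idx)→57150, (A,nl)→60760 …(+1); best=3560 via (A,hash)
  {ACD}: card=45000; try (A,hash)→3840, (D,hash)→6330, (A,merge)→8790, (D,merge)→50610, (A,nl)→90840, (D,nl)→450900; best=3840 via (A,hash)
  {BCD}: card=4800; try (B,hash)→2560, (D,hash)→2840, (D,merge)→5720, (B,merge)→8080, (B,nl_idx)→9840, (D,nl)→48760 …(+1); best=2560 via (B,hash)
  {ABCD}: card=360000; try (A,hash)→9760, (D,hash)→35240, (B,hash)→49960, (A,merge)→71110, (D,merge)→484520, (B,nl_idx)→678840 …(+4); best=9760 via (A,hash)

9760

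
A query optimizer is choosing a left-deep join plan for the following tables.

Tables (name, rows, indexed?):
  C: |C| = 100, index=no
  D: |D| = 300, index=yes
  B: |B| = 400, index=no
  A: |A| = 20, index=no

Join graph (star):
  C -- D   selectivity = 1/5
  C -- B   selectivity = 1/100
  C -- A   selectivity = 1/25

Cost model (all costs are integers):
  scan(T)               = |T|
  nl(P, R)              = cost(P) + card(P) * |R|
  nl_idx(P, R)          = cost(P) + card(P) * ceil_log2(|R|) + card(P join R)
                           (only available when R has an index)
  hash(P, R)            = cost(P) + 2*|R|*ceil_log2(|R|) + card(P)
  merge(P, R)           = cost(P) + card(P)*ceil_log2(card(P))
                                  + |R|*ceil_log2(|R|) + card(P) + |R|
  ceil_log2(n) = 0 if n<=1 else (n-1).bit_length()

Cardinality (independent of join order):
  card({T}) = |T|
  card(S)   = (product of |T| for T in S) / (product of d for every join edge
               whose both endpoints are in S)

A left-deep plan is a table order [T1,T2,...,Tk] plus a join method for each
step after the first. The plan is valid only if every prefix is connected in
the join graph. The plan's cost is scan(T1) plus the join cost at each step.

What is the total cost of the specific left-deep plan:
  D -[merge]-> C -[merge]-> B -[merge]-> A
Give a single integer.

step 1: scan D: cost=300, card=300
step 2: join C via merge
    card(P join C) = 300*100/(5) = 6000
    cost = 300 + 300*9 + 100*7 + 300 + 100 = 4100
step 3: join B via merge
    card(P join B) = 6000*400/(100) = 24000
    cost = 4100 + 6000*13 + 400*9 + 6000 + 400 = 92100
step 4: join A via merge
    card(P join A) = 24000*20/(25) = 19200
    cost = 92100 + 24000*15 + 20*5 + 24000 + 20 = 476220

476220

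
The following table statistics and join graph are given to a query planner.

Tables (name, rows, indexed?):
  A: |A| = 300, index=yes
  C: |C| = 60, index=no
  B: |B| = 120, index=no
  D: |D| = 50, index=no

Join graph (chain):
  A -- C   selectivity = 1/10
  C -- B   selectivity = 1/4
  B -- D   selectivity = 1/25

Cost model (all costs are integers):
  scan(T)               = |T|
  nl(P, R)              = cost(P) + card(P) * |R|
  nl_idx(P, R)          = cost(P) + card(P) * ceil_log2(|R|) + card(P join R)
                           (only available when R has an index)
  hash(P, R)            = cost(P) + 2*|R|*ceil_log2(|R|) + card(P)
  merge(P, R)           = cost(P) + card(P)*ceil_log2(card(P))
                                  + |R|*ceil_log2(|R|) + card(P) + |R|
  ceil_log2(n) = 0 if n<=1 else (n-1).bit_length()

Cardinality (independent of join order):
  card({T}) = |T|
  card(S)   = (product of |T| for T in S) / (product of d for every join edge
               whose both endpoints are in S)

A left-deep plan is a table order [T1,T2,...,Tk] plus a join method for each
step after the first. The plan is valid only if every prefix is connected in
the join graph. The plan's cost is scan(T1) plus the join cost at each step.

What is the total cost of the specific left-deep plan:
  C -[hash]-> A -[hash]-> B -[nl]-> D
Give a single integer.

step 1: scan C: cost=60, card=60
step 2: join A via hash
    card(P join A) = 60*300/(10) = 1800
    cost = 60 + 2*300*9 + 60 = 5520
step 3: join B via hash
    card(P join B) = 1800*120/(4) = 54000
    cost = 5520 + 2*120*7 + 1800 = 9000
step 4: join D via nl
    card(P join D) = 54000*50/(25) = 108000
    cost = 9000 + 54000*50 = 2709000

2709000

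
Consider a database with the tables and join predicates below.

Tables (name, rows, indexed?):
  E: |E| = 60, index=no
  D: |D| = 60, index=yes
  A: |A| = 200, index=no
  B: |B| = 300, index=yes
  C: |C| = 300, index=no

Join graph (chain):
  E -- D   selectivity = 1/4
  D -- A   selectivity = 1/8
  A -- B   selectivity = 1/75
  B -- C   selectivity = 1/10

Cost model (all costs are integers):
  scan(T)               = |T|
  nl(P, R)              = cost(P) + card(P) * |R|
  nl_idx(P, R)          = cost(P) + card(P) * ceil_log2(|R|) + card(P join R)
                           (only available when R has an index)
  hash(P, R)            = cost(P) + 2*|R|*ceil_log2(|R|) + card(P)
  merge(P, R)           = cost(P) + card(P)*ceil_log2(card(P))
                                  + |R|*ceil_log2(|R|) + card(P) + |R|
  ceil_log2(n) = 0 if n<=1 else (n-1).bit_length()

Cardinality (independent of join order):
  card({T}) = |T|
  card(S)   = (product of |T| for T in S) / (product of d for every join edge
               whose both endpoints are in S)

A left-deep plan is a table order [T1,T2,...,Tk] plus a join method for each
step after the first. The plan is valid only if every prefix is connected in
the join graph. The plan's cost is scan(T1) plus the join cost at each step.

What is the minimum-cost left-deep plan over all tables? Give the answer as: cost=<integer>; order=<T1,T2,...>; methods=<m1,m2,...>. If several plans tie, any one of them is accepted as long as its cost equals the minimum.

Selinger DP (subsets sized 1..n):
  {E}: scan cost=60, card=60
  {D}: scan cost=60, card=60
  {A}: scan cost=200, card=200
  {B}: scan cost=300, card=300
  {C}: scan cost=300, card=300
  {DE}: card=900; try (E,hash)→840, (D,hash)→840, (E,merge)→900, (D,merge)→900, (D,nl_idx)→1320, (E,nl)→3660 …(+1); best=840 via (E,hash)
  {AD}: card=1500; try (D,hash)→1120, (A,merge)→2280, (D,merge)→2420, (D,nl_idx)→2900, (A,hash)→3320, (A,nl)→12060 …(+1); best=1120 via (D,hash)
  {AB}: card=800; try (B,nl_idx)→2800, (A,hash)→3800, (B,merge)→5000, (A,merge)→5100, (B,hash)→5800, (B,nl)→60200 …(+1); best=2800 via (B,nl_idx)
  {BC}: card=9000; try (C,hash)→6000, (B,hash)→6000, (C,merge)→6300, (B,merge)→6300, (B,nl_idx)→12000, (C,nl)→90300 …(+1); best=6000 via (C,hash)
  {ADE}: card=22500; try (E,hash)→3340, (A,hash)→4940, (A,merge)→12540, (E,merge)→19540, (E,nl)→91120, (A,nl)→180840; best=3340 via (E,hash)
  {ABD}: card=6000; try (D,hash)→4320, (B,hash)→8020, (D,merge)→12020, (D,nl_idx)→13600, (B,nl_idx)→20620, (B,merge)→22120 …(+2); best=4320 via (D,hash)
  {ABC}: card=24000; try (C,hash)→9000, (C,merge)→14600, (A,hash)→18200, (A,merge)→142800, (C,nl)→242800, (A,nl)→1806000; best=9000 via (C,hash)
  {ABDE}: card=90000; try (E,hash)→11040, (B,hash)→31240, (E,merge)→88740, (B,nl_idx)→295840, (E,nl)→364320, (B,merge)→366340 …(+1); best=11040 via (E,hash)
  {ABCD}: card=180000; try (C,hash)→15720, (D,hash)→33720, (C,merge)→91320, (D,nl_idx)→333000, (D,merge)→393420, (D,nl)→1449000 …(+1); best=15720 via (C,hash)
  {ABCDE}: card=2700000; try (C,hash)→106440, (E,hash)→196440, (C,merge)→1634040, (E,merge)→3436140, (E,nl)→10815720, (C,nl)→27011040; best=106440 via (C,hash)

cost=106440; order=A,B,D,E,C; methods=nl_idx,hash,hash,hash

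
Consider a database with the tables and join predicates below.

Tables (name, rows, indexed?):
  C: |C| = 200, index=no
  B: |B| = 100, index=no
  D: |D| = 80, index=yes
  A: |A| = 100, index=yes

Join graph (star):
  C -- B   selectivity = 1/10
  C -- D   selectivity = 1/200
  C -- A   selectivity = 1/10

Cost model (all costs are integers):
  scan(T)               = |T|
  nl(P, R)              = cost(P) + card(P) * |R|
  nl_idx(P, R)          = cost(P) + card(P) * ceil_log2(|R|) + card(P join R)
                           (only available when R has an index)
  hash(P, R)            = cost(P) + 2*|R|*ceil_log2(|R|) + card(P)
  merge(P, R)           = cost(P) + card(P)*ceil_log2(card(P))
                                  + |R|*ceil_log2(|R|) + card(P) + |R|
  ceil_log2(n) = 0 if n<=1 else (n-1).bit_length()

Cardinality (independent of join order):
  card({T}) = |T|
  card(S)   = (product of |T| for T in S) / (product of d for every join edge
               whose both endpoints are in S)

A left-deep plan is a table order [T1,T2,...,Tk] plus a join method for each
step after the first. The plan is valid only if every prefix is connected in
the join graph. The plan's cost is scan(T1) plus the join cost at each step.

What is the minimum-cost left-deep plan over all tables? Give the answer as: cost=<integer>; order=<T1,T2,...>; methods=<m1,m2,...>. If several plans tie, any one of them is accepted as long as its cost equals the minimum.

cost=5080; order=C,D,A,B; methods=hash,nl_idx,hash

Selinger DP (subsets sized 1..n):
  {C}: scan cost=200, card=200
  {B}: scan cost=100, card=100
  {D}: scan cost=80, card=80
  {A}: scan cost=100, card=100
  {BC}: card=2000; try (B,hash)→1800, (C,merge)→2700, (B,merge)→2800, (C,hash)→3400, (C,nl)→20100, (B,nl)→20200; best=1800 via (B,hash)
  {CD}: card=80; try (D,hash)→1520, (D,nl_idx)→1680, (C,merge)→2520, (D,merge)→2640, (C,hash)→3360, (C,nl)→16080 …(+1); best=1520 via (D,hash)
  {AC}: card=2000; try (A,hash)→1800, (C,merge)→2700, (A,merge)→2800, (C,hash)→3400, (A,nl_idx)→3600, (C,nl)→20100 …(+1); best=1800 via (A,hash)
  {BCD}: card=800; try (B,merge)→2960, (B,hash)→3000, (D,hash)→4920, (B,nl)→9520, (D,nl_idx)→16600, (D,merge)→26440 …(+1); best=2960 via (B,merge)
  {ABC}: card=20000; try (B,hash)→5200, (A,hash)→5200, (B,merge)→26600, (A,merge)→26600, (A,nl_idx)→35800, (B,nl)→201800 …(+1); best=5200 via (B,hash)
  {ACD}: card=800; try (A,nl_idx)→2880, (A,merge)→2960, (A,hash)→3000, (D,hash)→4920, (A,nl)→9520, (D,nl_idx)→16600 …(+2); best=2880 via (A,nl_idx)
  {ABCD}: card=8000; try (B,hash)→5080, (A,hash)→5160, (B,merge)→12480, (A,merge)→12560, (A,nl_idx)→16560, (D,hash)→26320 …(+5); best=5080 via (B,hash)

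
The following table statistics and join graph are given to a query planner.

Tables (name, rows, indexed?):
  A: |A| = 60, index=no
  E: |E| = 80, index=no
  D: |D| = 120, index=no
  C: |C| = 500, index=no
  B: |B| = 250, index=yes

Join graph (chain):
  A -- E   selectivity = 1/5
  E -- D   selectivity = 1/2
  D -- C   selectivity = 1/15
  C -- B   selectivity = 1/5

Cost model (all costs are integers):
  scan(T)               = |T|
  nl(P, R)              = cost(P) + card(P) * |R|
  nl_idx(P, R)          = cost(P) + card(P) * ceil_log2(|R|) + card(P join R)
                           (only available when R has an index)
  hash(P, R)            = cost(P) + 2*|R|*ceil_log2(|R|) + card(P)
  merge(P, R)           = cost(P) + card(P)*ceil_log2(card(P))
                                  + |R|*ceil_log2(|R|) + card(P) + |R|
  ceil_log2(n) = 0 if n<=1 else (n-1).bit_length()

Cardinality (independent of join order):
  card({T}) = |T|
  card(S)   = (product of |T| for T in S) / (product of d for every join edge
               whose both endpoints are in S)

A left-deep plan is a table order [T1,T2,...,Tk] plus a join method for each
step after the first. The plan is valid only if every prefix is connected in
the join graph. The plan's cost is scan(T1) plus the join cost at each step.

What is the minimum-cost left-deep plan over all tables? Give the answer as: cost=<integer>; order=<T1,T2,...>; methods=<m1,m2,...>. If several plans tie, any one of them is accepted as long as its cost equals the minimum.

cost=1994120; order=E,A,D,C,B; methods=hash,hash,hash,hash

Selinger DP (subsets sized 1..n):
  {A}: scan cost=60, card=60
  {E}: scan cost=80, card=80
  {D}: scan cost=120, card=120
  {C}: scan cost=500, card=500
  {B}: scan cost=250, card=250
  {AE}: card=960; try (A,hash)→880, (E,merge)→1120, (A,merge)→1140, (E,hash)→1240, (E,nl)→4860, (A,nl)→4880; best=880 via (A,hash)
  {DE}: card=4800; try (E,hash)→1360, (D,merge)→1680, (E,merge)→1720, (D,hash)→1840, (D,nl)→9680, (E,nl)→9720; best=1360 via (E,hash)
  {CD}: card=4000; try (D,hash)→2680, (C,merge)→6080, (D,merge)→6460, (C,hash)→9240, (C,nl)→60120, (D,nl)→60500; best=2680 via (D,hash)
  {BC}: card=25000; try (B,hash)→5000, (C,merge)→7500, (B,merge)→7750, (C,hash)→9500, (B,nl_idx)→29500, (C,nl)→125250 …(+1); best=5000 via (B,hash)
  {ADE}: card=57600; try (D,hash)→3520, (A,hash)→6880, (D,merge)→12400, (A,merge)→68980, (D,nl)→116080, (A,nl)→289360; best=3520 via (D,hash)
  {CDE}: card=160000; try (E,hash)→7800, (C,hash)→15160, (E,merge)→55320, (C,merge)→73560, (E,nl)→322680, (C,nl)→2401360; best=7800 via (E,hash)
  {BCD}: card=200000; try (B,hash)→10680, (D,hash)→31680, (B,merge)→56930, (B,nl_idx)→234680, (D,merge)→405960, (B,nl)→1002680 …(+1); best=10680 via (B,hash)
  {ACDE}: card=1920000; try (C,hash)→70120, (A,hash)→168520, (C,merge)→987720, (A,merge)→3048220, (A,nl)→9607800, (C,nl)→28803520; best=70120 via (C,hash)
  {BCDE}: card=8000000; try (B,hash)→171800, (E,hash)→211800, (B,merge)→3050050, (E,merge)→3811320, (B,nl_idx)→9287800, (E,nl)→16010680 …(+1); best=171800 via (B,hash)
  {ABCDE}: card=96000000; try (B,hash)→1994120, (A,hash)→8172520, (B,merge)→42312370, (B,nl_idx)→111430120, (A,merge)→192172220, (B,nl)→480070120 …(+1); best=1994120 via (B,hash)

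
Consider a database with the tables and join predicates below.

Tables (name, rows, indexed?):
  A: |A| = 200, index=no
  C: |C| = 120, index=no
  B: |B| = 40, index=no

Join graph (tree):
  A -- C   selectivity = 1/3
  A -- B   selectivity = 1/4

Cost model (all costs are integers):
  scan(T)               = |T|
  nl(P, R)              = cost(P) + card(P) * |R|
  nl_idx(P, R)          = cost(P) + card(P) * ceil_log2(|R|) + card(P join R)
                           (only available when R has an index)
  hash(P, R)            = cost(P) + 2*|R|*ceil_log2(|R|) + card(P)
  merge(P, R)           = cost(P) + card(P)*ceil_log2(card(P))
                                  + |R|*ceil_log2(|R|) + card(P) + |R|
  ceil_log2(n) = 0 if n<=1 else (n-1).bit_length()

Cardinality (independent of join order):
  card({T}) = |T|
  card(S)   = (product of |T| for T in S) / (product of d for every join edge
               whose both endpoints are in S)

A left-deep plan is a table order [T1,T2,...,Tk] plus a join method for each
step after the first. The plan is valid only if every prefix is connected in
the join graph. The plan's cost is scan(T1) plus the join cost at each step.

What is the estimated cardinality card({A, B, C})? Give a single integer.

Tables in S: A(200), B(40), C(120)
Edges inside S: A-C(d=3), A-B(d=4)
numerator = 200 * 40 * 120 = 960000
denominator = 3 * 4 = 12
card(S) = 960000 / 12 = 80000

80000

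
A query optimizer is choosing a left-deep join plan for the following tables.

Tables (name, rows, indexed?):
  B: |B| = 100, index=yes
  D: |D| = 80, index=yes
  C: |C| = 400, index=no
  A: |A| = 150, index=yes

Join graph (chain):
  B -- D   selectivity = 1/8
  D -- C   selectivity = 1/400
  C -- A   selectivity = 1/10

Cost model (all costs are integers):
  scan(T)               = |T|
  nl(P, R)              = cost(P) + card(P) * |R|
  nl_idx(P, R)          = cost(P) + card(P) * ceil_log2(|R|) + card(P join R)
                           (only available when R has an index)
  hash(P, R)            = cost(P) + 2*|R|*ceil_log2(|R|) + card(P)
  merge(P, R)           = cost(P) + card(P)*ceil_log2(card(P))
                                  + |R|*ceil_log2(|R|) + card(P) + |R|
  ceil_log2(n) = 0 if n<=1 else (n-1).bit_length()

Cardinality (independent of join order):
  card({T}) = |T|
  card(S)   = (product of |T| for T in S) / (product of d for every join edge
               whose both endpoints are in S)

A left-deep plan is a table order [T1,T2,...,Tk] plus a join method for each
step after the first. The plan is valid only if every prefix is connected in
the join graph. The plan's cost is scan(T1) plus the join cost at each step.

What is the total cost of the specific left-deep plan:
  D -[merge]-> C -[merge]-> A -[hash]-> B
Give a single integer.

9310

step 1: scan D: cost=80, card=80
step 2: join C via merge
    card(P join C) = 80*400/(400) = 80
    cost = 80 + 80*7 + 400*9 + 80 + 400 = 4720
step 3: join A via merge
    card(P join A) = 80*150/(10) = 1200
    cost = 4720 + 80*7 + 150*8 + 80 + 150 = 6710
step 4: join B via hash
    card(P join B) = 1200*100/(8) = 15000
    cost = 6710 + 2*100*7 + 1200 = 9310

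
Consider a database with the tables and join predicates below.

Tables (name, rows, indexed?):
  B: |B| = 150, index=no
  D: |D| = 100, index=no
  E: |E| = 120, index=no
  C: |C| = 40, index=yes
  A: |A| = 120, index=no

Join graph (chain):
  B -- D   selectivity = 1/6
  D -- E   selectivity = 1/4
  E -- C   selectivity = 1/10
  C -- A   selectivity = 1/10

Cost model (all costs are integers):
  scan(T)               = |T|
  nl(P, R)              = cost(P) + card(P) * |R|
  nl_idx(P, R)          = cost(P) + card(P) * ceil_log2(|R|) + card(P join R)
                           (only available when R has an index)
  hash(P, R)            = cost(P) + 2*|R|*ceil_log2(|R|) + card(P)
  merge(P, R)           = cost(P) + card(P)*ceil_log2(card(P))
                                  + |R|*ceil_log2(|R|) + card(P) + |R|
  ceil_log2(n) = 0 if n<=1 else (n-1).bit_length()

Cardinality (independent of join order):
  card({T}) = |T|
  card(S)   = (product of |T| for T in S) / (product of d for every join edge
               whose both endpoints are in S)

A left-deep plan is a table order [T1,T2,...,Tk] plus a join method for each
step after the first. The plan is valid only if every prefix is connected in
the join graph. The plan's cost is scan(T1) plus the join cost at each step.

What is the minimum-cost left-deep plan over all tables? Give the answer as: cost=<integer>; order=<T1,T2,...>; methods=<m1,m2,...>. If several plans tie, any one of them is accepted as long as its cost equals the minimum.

Selinger DP (subsets sized 1..n):
  {B}: scan cost=150, card=150
  {D}: scan cost=100, card=100
  {E}: scan cost=120, card=120
  {C}: scan cost=40, card=40
  {A}: scan cost=120, card=120
  {BD}: card=2500; try (D,hash)→1700, (B,merge)→2250, (D,merge)→2300, (B,hash)→2600, (B,nl)→15100, (D,nl)→15150; best=1700 via (D,hash)
  {DE}: card=3000; try (D,hash)→1640, (E,merge)→1860, (E,hash)→1880, (D,merge)→1880, (E,nl)→12100, (D,nl)→12120; best=1640 via (D,hash)
  {CE}: card=480; try (C,hash)→720, (E,merge)→1280, (C,nl_idx)→1320, (C,merge)→1360, (E,hash)→1760, (E,nl)→4840 …(+1); best=720 via (C,hash)
  {AC}: card=480; try (C,hash)→720, (A,merge)→1280, (C,nl_idx)→1320, (C,merge)→1360, (A,hash)→1760, (A,nl)→4840 …(+1); best=720 via (C,hash)
  {BDE}: card=75000; try (E,hash)→5880, (B,hash)→7040, (E,merge)→35160, (B,merge)→41990, (E,nl)→301700, (B,nl)→451640; best=5880 via (E,hash)
  {CDE}: card=12000; try (D,hash)→2600, (C,hash)→5120, (D,merge)→6320, (C,nl_idx)→31640, (C,merge)→40920, (D,nl)→48720 …(+1); best=2600 via (D,hash)
  {ACE}: card=5760; try (E,hash)→2880, (A,hash)→2880, (E,merge)→6480, (A,merge)→6480, (E,nl)→58320, (A,nl)→58320; best=2880 via (E,hash)
  {BCDE}: card=300000; try (B,hash)→17000, (C,hash)→81360, (B,merge)→183950, (C,nl_idx)→755880, (C,merge)→1356160, (B,nl)→1802600 …(+1); best=17000 via (B,hash)
  {ACDE}: card=144000; try (D,hash)→10040, (A,hash)→16280, (D,merge)→84320, (A,merge)→183560, (D,nl)→578880, (A,nl)→1442600; best=10040 via (D,hash)
  {ABCDE}: card=3600000; try (B,hash)→156440, (A,hash)→318680, (B,merge)→2747390, (A,merge)→6017960, (B,nl)→21610040, (A,nl)→36017000; best=156440 via (B,hash)

cost=156440; order=A,C,E,D,B; methods=hash,hash,hash,hash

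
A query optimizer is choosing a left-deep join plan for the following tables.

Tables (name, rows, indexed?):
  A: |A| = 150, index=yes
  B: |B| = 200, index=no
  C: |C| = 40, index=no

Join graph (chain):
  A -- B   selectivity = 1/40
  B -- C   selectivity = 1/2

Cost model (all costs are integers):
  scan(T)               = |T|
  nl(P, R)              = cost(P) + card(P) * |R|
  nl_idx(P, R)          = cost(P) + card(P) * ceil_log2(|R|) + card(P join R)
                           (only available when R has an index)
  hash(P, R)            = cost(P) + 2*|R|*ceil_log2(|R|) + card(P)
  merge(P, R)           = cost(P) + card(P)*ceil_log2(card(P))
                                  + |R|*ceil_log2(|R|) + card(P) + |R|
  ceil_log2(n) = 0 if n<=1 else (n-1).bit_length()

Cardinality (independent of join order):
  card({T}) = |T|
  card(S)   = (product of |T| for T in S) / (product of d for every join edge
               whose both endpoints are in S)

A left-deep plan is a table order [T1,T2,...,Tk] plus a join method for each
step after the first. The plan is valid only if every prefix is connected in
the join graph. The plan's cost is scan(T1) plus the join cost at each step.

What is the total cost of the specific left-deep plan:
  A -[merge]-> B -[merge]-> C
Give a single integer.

11830

step 1: scan A: cost=150, card=150
step 2: join B via merge
    card(P join B) = 150*200/(40) = 750
    cost = 150 + 150*8 + 200*8 + 150 + 200 = 3300
step 3: join C via merge
    card(P join C) = 750*40/(2) = 15000
    cost = 3300 + 750*10 + 40*6 + 750 + 40 = 11830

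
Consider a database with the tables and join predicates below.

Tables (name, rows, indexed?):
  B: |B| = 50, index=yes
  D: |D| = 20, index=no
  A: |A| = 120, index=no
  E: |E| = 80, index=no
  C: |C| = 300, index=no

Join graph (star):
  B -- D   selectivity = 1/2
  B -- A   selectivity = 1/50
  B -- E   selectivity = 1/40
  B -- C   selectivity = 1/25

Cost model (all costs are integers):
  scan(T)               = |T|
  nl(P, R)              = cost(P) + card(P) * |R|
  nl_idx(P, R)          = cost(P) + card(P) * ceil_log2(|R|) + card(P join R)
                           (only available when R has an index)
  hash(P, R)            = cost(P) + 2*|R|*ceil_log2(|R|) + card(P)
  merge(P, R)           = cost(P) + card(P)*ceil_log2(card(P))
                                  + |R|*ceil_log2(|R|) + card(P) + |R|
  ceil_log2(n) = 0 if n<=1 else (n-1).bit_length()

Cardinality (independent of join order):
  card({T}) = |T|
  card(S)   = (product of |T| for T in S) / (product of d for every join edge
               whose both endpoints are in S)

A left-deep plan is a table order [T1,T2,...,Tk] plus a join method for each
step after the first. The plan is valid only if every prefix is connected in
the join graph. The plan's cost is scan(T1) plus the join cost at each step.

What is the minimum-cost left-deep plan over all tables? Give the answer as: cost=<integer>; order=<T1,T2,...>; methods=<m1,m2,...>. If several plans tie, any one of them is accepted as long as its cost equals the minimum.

Selinger DP (subsets sized 1..n):
  {B}: scan cost=50, card=50
  {D}: scan cost=20, card=20
  {A}: scan cost=120, card=120
  {E}: scan cost=80, card=80
  {C}: scan cost=300, card=300
  {BD}: card=500; try (D,hash)→300, (B,merge)→490, (D,merge)→520, (B,hash)→640, (B,nl_idx)→640, (B,nl)→1020 …(+1); best=300 via (D,hash)
  {AB}: card=120; try (B,hash)→840, (B,nl_idx)→960, (A,merge)→1360, (B,merge)→1430, (A,hash)→1780, (A,nl)→6050 …(+1); best=840 via (B,hash)
  {BE}: card=100; try (B,nl_idx)→660, (B,hash)→760, (E,merge)→1040, (B,merge)→1070, (E,hash)→1220, (E,nl)→4050 …(+1); best=660 via (B,nl_idx)
  {BC}: card=600; try (B,hash)→1200, (B,nl_idx)→2700, (C,merge)→3400, (B,merge)→3650, (C,hash)→5500, (C,nl)→15050 …(+1); best=1200 via (B,hash)
  {ABD}: card=1200; try (D,hash)→1160, (D,merge)→1920, (A,hash)→2480, (D,nl)→3240, (A,merge)→6260, (A,nl)→60300; best=1160 via (D,hash)
  {BDE}: card=1000; try (D,hash)→960, (D,merge)→1580, (E,hash)→1920, (D,nl)→2660, (E,merge)→5940, (E,nl)→40300; best=960 via (D,hash)
  {BCD}: card=6000; try (D,hash)→2000, (C,hash)→6200, (D,merge)→7920, (C,merge)→8300, (D,nl)→13200, (C,nl)→150300; best=2000 via (D,hash)
  {ABE}: card=240; try (E,hash)→2080, (A,merge)→2420, (E,merge)→2440, (A,hash)→2440, (E,nl)→10440, (A,nl)→12660; best=2080 via (E,hash)
  {ABC}: card=1440; try (A,hash)→3480, (C,merge)→4800, (C,hash)→6360, (A,merge)→8760, (C,nl)→36840, (A,nl)→73200; best=3480 via (A,hash)
  {BCE}: card=1200; try (E,hash)→2920, (C,merge)→4460, (C,hash)→6160, (E,merge)→8440, (C,nl)→30660, (E,nl)→49200; best=2920 via (E,hash)
  {ABDE}: card=2400; try (D,hash)→2520, (E,hash)→3480, (A,hash)→3640, (D,merge)→4360, (D,nl)→6880, (A,merge)→12920 …(+3); best=2520 via (D,hash)
  {ABCD}: card=14400; try (D,hash)→5120, (C,hash)→7760, (A,hash)→9680, (C,merge)→18560, (D,merge)→20880, (D,nl)→32280 …(+3); best=5120 via (D,hash)
  {BCDE}: card=12000; try (D,hash)→4320, (C,hash)→7360, (E,hash)→9120, (C,merge)→14960, (D,merge)→17440, (D,nl)→26920 …(+3); best=4320 via (D,hash)
  {ABCE}: card=2880; try (A,hash)→5800, (E,hash)→6040, (C,merge)→7240, (C,hash)→7720, (A,merge)→18280, (E,merge)→21400 …(+3); best=5800 via (A,hash)
  {ABCDE}: card=28800; try (D,hash)→8880, (C,hash)→10320, (A,hash)→18000, (E,hash)→20640, (C,merge)→36720, (D,merge)→43360 …(+6); best=8880 via (D,hash)

cost=8880; order=C,B,E,A,D; methods=hash,hash,hash,hash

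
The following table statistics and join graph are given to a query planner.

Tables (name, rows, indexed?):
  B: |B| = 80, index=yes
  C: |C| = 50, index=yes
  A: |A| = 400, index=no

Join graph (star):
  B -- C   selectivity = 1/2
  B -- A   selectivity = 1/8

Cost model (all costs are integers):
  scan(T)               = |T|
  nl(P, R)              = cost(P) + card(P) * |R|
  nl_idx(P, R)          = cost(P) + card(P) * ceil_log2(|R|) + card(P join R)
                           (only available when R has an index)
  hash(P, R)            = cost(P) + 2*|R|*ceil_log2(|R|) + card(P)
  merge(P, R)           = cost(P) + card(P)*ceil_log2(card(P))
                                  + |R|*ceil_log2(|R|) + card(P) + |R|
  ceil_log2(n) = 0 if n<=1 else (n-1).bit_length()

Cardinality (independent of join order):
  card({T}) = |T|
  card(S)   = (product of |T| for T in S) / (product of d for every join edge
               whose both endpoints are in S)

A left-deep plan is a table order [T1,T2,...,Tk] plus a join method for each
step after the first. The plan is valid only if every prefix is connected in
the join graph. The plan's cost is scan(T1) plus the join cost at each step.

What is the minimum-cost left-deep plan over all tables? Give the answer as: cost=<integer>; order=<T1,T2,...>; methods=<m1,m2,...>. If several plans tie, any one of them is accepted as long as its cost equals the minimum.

Selinger DP (subsets sized 1..n):
  {B}: scan cost=80, card=80
  {C}: scan cost=50, card=50
  {A}: scan cost=400, card=400
  {BC}: card=2000; try (C,hash)→760, (B,merge)→1040, (C,merge)→1070, (B,hash)→1220, (B,nl_idx)→2400, (C,nl_idx)→2560 …(+2); best=760 via (C,hash)
  {AB}: card=4000; try (B,hash)→1920, (A,merge)→4720, (B,merge)→5040, (B,nl_idx)→7200, (A,hash)→7360, (A,nl)→32080 …(+1); best=1920 via (B,hash)
  {ABC}: card=100000; try (C,hash)→6520, (A,hash)→9960, (A,merge)→28760, (C,merge)→54270, (C,nl_idx)→125920, (C,nl)→201920 …(+1); best=6520 via (C,hash)

cost=6520; order=A,B,C; methods=hash,hash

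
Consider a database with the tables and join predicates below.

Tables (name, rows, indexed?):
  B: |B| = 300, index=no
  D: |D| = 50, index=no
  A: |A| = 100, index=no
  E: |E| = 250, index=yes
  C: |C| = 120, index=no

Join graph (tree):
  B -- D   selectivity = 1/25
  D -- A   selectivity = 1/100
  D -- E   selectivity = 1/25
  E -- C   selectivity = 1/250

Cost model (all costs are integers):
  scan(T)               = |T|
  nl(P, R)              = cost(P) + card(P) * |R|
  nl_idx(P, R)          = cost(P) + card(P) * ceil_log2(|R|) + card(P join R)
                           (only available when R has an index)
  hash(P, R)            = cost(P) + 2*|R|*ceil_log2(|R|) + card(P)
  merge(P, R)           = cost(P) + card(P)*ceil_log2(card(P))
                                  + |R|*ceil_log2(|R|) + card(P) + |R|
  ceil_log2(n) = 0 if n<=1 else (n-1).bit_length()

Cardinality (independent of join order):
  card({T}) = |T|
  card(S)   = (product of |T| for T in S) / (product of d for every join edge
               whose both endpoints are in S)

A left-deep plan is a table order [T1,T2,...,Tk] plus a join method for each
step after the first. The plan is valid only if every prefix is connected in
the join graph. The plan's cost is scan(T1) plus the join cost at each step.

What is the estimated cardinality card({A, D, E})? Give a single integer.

500

Tables in S: A(100), D(50), E(250)
Edges inside S: D-A(d=100), D-E(d=25)
numerator = 100 * 50 * 250 = 1250000
denominator = 100 * 25 = 2500
card(S) = 1250000 / 2500 = 500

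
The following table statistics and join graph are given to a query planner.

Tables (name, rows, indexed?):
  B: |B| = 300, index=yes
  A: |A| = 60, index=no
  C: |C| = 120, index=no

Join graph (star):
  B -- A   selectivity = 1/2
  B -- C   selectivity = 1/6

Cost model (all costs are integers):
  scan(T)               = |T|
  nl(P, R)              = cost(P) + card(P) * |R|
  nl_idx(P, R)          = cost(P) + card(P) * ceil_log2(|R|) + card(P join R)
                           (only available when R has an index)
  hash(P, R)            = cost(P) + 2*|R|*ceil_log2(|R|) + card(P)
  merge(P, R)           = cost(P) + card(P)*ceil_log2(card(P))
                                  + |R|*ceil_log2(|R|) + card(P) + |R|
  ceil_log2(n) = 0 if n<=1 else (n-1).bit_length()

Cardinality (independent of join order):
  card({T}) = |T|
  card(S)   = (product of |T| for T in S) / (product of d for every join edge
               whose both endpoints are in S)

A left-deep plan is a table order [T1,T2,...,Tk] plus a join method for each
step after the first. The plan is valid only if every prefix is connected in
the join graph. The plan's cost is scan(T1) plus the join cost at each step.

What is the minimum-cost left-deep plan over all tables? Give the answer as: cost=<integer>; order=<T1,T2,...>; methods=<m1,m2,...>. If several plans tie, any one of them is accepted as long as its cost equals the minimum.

Selinger DP (subsets sized 1..n):
  {B}: scan cost=300, card=300
  {A}: scan cost=60, card=60
  {C}: scan cost=120, card=120
  {AB}: card=9000; try (A,hash)→1320, (B,merge)→3480, (A,merge)→3720, (B,hash)→5520, (B,nl_idx)→9600, (B,nl)→18060 …(+1); best=1320 via (A,hash)
  {BC}: card=6000; try (C,hash)→2280, (B,merge)→4080, (C,merge)→4260, (B,hash)→5640, (B,nl_idx)→7200, (B,nl)→36120 …(+1); best=2280 via (C,hash)
  {ABC}: card=180000; try (A,hash)→9000, (C,hash)→12000, (A,merge)→86700, (C,merge)→137280, (A,nl)→362280, (C,nl)→1081320; best=9000 via (A,hash)

cost=9000; order=B,C,A; methods=hash,hash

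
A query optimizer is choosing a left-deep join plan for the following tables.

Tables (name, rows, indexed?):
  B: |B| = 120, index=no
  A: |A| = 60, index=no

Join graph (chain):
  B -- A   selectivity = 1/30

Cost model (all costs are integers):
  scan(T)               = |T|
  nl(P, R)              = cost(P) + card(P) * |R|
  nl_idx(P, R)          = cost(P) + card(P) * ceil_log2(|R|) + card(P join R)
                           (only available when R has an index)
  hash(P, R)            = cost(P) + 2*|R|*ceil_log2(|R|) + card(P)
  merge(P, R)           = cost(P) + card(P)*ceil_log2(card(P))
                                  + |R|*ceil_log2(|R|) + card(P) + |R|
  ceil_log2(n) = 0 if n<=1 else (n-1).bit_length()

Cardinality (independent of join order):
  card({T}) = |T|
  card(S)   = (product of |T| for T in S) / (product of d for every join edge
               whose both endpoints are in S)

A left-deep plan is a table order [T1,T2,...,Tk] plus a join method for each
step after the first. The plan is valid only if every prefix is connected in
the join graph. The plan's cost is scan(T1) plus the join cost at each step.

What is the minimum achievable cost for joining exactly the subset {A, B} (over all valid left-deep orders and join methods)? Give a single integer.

960

Selinger DP over subsets of {A,B}:
  {B}: scan cost=120, card=120
  {A}: scan cost=60, card=60
  {AB}: card=240; try (A,hash)→960, (B,merge)→1440, (A,merge)→1500, (B,hash)→1800, (B,nl)→7260, (A,nl)→7320; best=960 via (A,hash)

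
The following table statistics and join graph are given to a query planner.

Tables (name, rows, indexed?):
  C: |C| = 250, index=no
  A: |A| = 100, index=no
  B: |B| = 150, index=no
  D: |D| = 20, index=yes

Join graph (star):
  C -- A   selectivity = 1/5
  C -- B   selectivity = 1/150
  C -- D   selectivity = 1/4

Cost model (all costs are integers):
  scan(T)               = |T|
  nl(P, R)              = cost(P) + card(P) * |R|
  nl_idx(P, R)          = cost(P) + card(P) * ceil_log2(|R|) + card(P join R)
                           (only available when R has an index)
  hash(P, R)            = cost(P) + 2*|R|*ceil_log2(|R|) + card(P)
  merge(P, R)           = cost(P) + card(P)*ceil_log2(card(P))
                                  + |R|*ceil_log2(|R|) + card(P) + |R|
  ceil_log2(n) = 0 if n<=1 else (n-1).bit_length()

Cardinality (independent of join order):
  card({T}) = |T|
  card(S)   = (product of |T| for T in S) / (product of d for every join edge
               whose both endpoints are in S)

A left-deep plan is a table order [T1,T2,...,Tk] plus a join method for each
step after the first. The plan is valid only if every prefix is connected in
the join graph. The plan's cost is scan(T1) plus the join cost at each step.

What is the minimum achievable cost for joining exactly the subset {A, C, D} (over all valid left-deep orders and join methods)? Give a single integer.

3350

Selinger DP over subsets of {A,C,D}:
  {C}: scan cost=250, card=250
  {A}: scan cost=100, card=100
  {D}: scan cost=20, card=20
  {AC}: card=5000; try (A,hash)→1900, (C,merge)→3150, (A,merge)→3300, (C,hash)→4200, (C,nl)→25100, (A,nl)→25250; best=1900 via (A,hash)
  {CD}: card=1250; try (D,hash)→700, (C,merge)→2390, (D,merge)→2620, (D,nl_idx)→2750, (C,hash)→4040, (C,nl)→5020 …(+1); best=700 via (D,hash)
  {ACD}: card=25000; try (A,hash)→3350, (D,hash)→7100, (A,merge)→16500, (D,nl_idx)→51900, (D,merge)→72020, (D,nl)→101900 …(+1); best=3350 via (A,hash)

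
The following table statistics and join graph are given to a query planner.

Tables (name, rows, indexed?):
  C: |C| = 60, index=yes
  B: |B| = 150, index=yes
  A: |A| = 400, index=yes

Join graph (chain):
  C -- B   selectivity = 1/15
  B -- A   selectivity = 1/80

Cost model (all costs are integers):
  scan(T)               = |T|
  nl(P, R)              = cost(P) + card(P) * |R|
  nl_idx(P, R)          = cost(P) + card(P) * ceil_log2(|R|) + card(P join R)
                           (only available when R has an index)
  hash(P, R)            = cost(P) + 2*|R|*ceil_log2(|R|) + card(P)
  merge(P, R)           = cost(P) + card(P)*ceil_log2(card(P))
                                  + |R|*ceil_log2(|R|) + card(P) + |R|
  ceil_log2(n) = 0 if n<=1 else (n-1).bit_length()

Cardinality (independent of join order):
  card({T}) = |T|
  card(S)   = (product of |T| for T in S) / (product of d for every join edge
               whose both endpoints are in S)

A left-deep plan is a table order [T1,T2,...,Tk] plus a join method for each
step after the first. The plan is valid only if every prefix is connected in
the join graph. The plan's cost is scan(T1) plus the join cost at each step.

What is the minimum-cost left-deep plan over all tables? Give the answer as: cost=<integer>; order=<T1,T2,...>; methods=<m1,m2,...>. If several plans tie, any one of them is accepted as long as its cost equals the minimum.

Selinger DP (subsets sized 1..n):
  {C}: scan cost=60, card=60
  {B}: scan cost=150, card=150
  {A}: scan cost=400, card=400
  {BC}: card=600; try (C,hash)→1020, (B,nl_idx)→1140, (C,nl_idx)→1650, (B,merge)→1830, (C,merge)→1920, (B,hash)→2520 …(+2); best=1020 via (C,hash)
  {AB}: card=750; try (A,nl_idx)→2250, (B,hash)→3200, (B,nl_idx)→4350, (A,merge)→5500, (B,merge)→5750, (A,hash)→7500 …(+2); best=2250 via (A,nl_idx)
  {ABC}: card=3000; try (C,hash)→3720, (A,hash)→8820, (A,nl_idx)→9420, (C,nl_idx)→9750, (C,merge)→10920, (A,merge)→11620 …(+2); best=3720 via (C,hash)

cost=3720; order=B,A,C; methods=nl_idx,hash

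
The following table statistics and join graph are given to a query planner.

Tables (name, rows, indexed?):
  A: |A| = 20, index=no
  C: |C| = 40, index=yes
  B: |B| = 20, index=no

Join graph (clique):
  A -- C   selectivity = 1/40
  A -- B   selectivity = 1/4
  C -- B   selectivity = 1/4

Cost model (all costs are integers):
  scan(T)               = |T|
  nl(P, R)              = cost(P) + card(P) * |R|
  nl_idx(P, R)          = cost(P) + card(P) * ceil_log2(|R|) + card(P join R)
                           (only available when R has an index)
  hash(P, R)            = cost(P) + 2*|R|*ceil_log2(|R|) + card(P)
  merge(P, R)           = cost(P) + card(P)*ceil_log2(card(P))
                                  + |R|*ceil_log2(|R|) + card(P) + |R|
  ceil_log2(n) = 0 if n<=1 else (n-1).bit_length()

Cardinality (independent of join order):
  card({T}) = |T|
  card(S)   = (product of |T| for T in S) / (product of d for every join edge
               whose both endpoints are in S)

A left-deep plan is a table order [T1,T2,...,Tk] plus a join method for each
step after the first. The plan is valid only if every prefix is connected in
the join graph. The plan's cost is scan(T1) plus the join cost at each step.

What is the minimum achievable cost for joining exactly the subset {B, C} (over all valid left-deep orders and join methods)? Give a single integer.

280

Selinger DP over subsets of {B,C}:
  {C}: scan cost=40, card=40
  {B}: scan cost=20, card=20
  {BC}: card=200; try (B,hash)→280, (C,nl_idx)→340, (C,merge)→420, (B,merge)→440, (C,hash)→520, (C,nl)→820 …(+1); best=280 via (B,hash)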